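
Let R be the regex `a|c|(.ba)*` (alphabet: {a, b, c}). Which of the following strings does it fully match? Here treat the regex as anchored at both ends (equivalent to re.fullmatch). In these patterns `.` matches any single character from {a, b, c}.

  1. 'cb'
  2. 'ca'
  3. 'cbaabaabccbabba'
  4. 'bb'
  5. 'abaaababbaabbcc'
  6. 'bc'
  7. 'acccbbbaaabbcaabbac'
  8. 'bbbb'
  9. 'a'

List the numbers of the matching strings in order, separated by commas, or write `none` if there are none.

9

1 → no match
2 → no match
3 → no match
4 → no match
5 → no match
6 → no match
7 → no match
8 → no match
9 → match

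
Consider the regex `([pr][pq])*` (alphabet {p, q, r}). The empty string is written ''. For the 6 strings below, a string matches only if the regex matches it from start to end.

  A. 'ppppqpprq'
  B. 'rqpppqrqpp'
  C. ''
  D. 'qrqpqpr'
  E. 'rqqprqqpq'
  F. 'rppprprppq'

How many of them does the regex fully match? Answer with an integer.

A → no match
B → match
C → match
D → no match
E → no match
F → match
Total matched: 3

3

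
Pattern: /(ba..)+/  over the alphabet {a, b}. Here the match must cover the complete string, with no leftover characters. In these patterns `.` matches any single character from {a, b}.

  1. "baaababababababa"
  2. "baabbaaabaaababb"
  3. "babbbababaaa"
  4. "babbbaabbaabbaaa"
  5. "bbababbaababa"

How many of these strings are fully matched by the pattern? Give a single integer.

4

1 → match
2 → match
3. "babbbababaaa" → match
4 → match
5 → no match — must start with "ba"
Total matched: 4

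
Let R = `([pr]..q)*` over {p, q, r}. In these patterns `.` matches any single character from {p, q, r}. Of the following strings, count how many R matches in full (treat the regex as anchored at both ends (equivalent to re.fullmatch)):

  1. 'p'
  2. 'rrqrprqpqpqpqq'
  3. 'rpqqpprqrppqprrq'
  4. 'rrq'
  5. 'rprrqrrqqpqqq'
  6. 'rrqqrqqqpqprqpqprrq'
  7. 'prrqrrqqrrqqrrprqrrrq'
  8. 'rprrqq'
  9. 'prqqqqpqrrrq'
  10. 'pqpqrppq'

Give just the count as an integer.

2

1 → no match
2 → no match
3 → match
4 → no match
5 → no match
6 → no match
7 → no match
8 → no match
9 → no match
10 → match
Total matched: 2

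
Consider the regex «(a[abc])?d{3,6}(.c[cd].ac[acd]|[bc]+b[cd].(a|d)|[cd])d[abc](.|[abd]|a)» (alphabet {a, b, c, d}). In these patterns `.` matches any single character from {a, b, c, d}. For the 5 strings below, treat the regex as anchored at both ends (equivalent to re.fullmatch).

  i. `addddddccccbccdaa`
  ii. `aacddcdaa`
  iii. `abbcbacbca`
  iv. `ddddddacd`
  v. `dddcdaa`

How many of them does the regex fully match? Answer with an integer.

i → no match
ii → no match
iii → no match
iv → no match
v → match
Total matched: 1

1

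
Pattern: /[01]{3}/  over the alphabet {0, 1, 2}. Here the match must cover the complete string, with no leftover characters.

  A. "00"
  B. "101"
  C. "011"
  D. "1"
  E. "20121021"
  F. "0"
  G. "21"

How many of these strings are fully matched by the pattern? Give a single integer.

2

A → no match
B → match
C → match
D → no match
E → no match
F → no match
G → no match
Total matched: 2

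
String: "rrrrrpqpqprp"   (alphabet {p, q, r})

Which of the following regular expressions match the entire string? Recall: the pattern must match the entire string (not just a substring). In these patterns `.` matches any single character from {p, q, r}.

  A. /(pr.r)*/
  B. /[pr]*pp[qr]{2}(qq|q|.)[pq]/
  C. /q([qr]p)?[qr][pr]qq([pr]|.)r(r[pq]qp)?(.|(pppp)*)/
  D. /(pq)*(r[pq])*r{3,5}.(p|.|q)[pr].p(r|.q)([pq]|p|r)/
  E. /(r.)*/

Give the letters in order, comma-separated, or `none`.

A → no match
B → no match
C → no match — must start with "q"
D → match
E → no match

D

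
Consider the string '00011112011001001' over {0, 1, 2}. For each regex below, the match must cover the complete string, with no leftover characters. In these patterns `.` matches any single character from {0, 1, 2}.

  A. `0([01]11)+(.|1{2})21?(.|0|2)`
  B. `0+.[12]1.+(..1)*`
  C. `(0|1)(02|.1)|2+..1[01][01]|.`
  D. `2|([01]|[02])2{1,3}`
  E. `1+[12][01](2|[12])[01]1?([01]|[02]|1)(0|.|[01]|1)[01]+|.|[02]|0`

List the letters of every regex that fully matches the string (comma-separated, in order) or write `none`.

B

A → no match
B → match
C → no match
D → no match — must end with '2'
E → no match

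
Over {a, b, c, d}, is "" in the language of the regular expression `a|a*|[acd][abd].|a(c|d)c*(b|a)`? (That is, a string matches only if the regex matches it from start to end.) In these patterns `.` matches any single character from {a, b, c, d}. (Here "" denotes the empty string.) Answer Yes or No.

Yes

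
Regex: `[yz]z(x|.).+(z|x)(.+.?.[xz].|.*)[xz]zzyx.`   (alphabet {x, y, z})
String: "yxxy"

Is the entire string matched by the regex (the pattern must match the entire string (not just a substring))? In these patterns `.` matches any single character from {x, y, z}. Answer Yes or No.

No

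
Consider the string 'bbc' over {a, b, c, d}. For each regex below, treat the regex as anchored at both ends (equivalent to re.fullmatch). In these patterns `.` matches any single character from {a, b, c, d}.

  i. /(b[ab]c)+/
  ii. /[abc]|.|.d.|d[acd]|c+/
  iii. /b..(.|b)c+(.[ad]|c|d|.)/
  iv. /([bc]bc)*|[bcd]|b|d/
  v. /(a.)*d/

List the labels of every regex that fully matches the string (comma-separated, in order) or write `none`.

i → match
ii → no match
iii → no match
iv → match
v → no match — must end with 'd'

i, iv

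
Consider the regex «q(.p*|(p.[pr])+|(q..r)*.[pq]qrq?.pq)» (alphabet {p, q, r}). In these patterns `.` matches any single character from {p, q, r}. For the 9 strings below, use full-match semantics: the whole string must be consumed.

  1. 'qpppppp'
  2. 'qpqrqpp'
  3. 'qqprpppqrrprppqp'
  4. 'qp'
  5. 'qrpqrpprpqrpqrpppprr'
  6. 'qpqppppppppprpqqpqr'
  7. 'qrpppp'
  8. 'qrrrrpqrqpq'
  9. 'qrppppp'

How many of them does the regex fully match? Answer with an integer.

1 → match
2 → no match
3 → no match
4 → match
5 → no match
6 → no match
7 → match
8 → no match
9 → match
Total matched: 4

4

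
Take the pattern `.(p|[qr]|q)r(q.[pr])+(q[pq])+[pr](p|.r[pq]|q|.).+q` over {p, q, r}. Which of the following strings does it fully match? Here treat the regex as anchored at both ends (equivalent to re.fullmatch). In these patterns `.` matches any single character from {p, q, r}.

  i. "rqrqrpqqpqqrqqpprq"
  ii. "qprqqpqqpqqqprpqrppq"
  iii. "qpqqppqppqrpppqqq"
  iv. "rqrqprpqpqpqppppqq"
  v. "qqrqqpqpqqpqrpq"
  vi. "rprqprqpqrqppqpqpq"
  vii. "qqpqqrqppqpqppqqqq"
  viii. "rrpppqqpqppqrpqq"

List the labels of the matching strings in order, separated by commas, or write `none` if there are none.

i → match
ii → match
iii → no match
iv → no match
v → match
vi → no match
vii → no match
viii → no match

i, ii, v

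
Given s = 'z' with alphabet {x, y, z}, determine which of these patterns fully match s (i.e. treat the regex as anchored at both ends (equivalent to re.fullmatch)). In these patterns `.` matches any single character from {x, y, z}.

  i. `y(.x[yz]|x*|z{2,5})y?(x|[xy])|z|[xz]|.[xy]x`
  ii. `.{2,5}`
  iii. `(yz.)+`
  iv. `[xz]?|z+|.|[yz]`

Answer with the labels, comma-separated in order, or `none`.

i → match
ii → no match
iii → no match — must start with 'yz'
iv → match

i, iv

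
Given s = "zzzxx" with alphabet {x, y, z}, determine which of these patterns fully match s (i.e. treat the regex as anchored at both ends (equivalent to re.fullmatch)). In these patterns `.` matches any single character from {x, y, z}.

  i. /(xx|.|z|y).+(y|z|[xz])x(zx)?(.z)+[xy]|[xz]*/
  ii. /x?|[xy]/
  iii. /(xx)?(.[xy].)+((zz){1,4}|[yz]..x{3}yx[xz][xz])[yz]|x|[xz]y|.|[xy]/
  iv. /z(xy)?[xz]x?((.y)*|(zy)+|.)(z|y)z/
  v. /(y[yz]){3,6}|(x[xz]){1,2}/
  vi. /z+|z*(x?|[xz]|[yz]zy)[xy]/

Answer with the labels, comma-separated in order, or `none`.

i → match
ii → no match
iii → no match
iv → no match — must end with "z"
v → no match
vi → match

i, vi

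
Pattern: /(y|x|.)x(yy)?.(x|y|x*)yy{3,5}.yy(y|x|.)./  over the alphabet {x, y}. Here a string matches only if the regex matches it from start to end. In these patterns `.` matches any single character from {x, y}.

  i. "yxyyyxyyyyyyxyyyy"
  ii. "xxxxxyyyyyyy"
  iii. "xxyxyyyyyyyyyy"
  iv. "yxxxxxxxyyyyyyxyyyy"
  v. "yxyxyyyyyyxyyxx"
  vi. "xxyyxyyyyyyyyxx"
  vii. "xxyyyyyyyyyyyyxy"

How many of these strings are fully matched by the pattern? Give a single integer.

i → match
ii → no match
iii → match
iv → match
v → match
vi → match
vii → match
Total matched: 6

6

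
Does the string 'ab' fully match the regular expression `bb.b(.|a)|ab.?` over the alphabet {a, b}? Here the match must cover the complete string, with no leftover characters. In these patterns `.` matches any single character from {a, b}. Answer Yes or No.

Yes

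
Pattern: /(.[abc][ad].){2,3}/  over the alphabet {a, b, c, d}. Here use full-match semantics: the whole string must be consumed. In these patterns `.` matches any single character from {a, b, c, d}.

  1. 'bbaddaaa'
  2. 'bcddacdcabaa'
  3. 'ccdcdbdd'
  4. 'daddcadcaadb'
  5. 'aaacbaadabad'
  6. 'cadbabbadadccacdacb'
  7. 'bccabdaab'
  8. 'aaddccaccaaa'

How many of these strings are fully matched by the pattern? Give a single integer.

1 → match
2 → match
3 → match
4 → match
5 → match
6 → no match
7 → no match
8 → match
Total matched: 6

6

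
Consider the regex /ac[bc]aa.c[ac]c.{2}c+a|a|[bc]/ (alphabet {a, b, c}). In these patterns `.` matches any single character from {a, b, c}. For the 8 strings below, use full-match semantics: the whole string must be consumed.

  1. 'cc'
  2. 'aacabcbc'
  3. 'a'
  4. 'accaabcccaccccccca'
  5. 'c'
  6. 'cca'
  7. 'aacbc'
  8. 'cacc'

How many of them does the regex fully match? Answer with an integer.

3

1 → no match
2 → no match
3 → match
4 → match
5 → match
6 → no match
7 → no match
8 → no match
Total matched: 3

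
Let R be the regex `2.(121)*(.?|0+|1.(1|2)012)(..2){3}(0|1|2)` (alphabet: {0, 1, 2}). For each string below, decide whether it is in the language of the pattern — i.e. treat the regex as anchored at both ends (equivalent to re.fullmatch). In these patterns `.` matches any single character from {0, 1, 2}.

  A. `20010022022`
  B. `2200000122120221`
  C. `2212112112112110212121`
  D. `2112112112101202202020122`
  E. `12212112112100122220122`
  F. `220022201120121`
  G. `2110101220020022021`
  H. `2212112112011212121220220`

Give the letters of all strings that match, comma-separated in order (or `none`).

B

A. `20010022022` → no match
B → match
C → no match
D → no match
E → no match — must start with `2`
F → no match
G → no match
H → no match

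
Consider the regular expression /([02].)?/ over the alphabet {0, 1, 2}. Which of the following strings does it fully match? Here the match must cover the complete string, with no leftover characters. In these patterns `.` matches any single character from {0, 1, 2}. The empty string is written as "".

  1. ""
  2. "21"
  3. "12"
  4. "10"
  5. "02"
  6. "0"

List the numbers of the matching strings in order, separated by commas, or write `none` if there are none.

1 → match
2 → match
3 → no match
4 → no match
5 → match
6 → no match

1, 2, 5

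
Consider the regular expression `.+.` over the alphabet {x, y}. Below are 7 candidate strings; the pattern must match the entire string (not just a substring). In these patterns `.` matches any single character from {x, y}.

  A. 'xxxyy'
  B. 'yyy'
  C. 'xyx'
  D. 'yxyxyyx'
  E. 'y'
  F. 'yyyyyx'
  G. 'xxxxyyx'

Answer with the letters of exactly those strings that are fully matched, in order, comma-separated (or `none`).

A → match
B → match
C → match
D → match
E → no match
F → match
G → match

A, B, C, D, F, G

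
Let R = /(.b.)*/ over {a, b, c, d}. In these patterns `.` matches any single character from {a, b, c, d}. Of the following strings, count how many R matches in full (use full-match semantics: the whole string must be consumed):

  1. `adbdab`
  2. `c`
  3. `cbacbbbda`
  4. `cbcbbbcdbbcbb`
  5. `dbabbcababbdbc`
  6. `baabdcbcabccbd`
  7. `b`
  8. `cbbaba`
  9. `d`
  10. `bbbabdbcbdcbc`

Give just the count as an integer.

1 → no match
2 → no match
3 → no match
4 → no match
5 → no match
6 → no match
7 → no match
8 → match
9 → no match
10 → no match
Total matched: 1

1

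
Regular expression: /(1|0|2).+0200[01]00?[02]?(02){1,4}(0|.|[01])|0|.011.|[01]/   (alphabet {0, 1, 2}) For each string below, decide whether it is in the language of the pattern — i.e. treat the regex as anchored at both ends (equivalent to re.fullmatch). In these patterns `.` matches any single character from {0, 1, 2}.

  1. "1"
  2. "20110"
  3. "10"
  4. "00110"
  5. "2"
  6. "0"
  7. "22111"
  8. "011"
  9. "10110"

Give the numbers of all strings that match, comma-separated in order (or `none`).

1 → match
2 → match
3 → no match
4 → match
5 → no match
6 → match
7 → no match
8 → no match
9 → match

1, 2, 4, 6, 9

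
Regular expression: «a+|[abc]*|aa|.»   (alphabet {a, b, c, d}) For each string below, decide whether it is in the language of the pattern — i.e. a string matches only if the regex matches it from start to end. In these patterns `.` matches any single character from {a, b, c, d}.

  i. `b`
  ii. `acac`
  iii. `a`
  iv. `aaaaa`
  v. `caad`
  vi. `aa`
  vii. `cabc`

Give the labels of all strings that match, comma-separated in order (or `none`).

i, ii, iii, iv, vi, vii

i → match
ii → match
iii → match
iv → match
v → no match
vi → match
vii → match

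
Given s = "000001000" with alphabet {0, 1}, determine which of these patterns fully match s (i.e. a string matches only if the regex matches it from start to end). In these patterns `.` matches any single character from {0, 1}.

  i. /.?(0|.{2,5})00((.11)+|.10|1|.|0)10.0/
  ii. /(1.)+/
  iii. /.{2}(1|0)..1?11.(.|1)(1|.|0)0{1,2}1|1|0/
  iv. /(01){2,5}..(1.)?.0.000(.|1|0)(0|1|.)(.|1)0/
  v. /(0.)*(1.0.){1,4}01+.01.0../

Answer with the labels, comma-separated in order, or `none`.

i

i → match
ii → no match — must start with "1"
iii → no match
iv → no match — must start with "01"
v → no match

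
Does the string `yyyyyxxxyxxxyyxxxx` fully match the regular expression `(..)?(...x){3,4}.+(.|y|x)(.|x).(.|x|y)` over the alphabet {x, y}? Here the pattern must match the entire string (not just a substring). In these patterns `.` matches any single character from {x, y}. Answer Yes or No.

No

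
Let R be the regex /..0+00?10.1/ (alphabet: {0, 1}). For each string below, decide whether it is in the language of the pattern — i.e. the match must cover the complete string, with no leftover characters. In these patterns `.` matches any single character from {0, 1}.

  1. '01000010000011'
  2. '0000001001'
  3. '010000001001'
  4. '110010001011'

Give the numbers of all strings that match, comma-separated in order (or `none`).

1 → no match
2 → match
3 → match
4 → no match

2, 3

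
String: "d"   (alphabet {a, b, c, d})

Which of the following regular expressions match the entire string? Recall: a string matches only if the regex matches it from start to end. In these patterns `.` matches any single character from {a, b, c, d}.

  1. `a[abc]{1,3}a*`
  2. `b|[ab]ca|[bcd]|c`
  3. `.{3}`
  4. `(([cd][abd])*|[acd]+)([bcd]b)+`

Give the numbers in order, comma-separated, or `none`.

1 → no match — must start with "a"
2 → match
3 → no match
4 → no match — must end with "b"

2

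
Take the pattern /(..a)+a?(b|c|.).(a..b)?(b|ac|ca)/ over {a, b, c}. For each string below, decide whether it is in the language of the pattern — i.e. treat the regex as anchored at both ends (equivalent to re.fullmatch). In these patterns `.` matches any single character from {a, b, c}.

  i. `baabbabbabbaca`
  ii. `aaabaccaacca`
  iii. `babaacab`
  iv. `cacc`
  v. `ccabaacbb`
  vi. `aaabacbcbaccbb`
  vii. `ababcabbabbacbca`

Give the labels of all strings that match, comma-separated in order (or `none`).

v, vii

i → no match
ii. `aaabaccaacca` → no match
iii. `babaacab` → no match
iv. `cacc` → no match
v. `ccabaacbb` → match
vi → no match
vii → match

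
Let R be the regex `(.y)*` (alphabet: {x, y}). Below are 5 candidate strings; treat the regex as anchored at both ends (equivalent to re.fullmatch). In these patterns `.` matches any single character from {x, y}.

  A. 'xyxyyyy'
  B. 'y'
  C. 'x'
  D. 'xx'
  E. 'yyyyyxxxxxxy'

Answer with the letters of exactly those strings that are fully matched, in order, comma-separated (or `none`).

none

A → no match
B → no match
C → no match
D → no match
E → no match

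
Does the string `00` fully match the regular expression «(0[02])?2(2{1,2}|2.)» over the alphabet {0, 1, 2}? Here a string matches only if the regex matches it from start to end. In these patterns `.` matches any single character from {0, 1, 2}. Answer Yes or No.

No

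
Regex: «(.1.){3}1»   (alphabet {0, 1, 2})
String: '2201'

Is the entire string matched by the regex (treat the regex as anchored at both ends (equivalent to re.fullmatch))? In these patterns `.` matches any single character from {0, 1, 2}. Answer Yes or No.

No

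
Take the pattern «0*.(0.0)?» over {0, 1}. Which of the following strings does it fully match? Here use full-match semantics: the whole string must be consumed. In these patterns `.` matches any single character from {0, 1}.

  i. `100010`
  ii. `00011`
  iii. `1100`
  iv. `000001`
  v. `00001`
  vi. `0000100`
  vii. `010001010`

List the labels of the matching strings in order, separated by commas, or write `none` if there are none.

i → no match
ii → no match
iii → no match
iv → match
v → match
vi → no match
vii → no match

iv, v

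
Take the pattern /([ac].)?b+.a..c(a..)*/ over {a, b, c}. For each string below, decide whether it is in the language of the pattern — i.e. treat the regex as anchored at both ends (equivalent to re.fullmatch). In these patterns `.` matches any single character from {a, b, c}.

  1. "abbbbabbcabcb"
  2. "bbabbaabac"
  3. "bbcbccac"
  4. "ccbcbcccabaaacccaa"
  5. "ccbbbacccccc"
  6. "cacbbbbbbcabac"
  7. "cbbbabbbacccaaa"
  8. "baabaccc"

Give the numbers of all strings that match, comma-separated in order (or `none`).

none

1 → no match
2 → no match
3 → no match
4 → no match
5 → no match
6 → no match
7 → no match
8 → no match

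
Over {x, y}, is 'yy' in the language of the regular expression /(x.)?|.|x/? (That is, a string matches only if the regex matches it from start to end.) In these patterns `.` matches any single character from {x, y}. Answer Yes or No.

No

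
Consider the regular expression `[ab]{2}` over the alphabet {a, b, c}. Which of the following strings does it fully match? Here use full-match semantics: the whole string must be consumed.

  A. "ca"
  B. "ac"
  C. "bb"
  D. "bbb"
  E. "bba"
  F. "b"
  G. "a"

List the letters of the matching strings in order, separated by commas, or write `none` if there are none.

C

A. "ca" → no match
B. "ac" → no match
C. "bb" → match
D. "bbb" → no match
E. "bba" → no match
F. "b" → no match
G. "a" → no match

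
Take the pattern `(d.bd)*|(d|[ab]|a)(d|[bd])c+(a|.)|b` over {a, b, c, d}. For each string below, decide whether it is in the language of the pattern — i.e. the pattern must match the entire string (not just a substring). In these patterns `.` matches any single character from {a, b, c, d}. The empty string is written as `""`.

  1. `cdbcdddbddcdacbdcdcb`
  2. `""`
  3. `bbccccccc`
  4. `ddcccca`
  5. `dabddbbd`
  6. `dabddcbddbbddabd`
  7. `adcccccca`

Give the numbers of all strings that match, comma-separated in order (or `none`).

1 → no match
2 → match
3 → match
4 → match
5 → match
6 → match
7 → match

2, 3, 4, 5, 6, 7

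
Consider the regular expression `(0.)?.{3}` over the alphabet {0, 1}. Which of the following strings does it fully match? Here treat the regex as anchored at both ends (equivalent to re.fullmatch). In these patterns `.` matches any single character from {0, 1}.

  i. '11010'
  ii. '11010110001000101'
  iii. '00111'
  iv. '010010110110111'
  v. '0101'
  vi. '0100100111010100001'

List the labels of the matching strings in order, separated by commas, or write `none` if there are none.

i. '11010' → no match
ii → no match
iii. '00111' → match
iv → no match
v. '0101' → no match
vi → no match

iii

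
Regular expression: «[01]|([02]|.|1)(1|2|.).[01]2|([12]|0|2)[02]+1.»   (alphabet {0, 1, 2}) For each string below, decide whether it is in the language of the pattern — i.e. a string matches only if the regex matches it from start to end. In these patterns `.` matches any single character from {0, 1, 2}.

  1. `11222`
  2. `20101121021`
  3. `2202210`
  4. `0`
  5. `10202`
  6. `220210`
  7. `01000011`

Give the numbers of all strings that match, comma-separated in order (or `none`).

3, 4, 5, 6

1 → no match
2 → no match
3 → match
4 → match
5 → match
6 → match
7 → no match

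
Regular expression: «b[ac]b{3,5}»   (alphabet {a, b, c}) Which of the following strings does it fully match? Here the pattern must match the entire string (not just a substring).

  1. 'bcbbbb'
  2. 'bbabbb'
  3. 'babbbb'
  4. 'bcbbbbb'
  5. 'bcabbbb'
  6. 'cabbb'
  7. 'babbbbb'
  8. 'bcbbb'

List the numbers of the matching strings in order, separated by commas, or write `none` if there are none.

1 → match
2 → no match
3 → match
4 → match
5 → no match
6 → no match — must start with 'b'
7 → match
8 → match

1, 3, 4, 7, 8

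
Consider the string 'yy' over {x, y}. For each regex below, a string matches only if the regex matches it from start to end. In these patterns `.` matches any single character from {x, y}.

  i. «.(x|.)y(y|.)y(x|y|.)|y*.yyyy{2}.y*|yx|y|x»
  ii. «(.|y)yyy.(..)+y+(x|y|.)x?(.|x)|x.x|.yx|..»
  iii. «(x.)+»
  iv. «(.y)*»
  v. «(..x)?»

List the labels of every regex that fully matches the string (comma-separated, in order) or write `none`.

ii, iv

i → no match
ii → match
iii → no match — must start with 'x'
iv → match
v → no match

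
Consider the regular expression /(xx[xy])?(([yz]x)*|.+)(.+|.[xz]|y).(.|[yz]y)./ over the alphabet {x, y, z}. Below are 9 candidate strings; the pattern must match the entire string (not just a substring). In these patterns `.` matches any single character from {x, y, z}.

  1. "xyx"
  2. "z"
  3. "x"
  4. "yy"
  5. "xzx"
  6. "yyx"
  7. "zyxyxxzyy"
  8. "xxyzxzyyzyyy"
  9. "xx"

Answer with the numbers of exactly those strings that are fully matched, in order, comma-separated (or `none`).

1. "xyx" → no match
2. "z" → no match
3. "x" → no match
4. "yy" → no match
5. "xzx" → no match
6. "yyx" → no match
7. "zyxyxxzyy" → match
8. "xxyzxzyyzyyy" → match
9. "xx" → no match

7, 8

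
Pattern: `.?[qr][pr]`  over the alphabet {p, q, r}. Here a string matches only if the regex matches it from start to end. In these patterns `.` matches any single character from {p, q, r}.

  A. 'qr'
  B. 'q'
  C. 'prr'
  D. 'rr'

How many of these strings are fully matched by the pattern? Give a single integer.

3

A. 'qr' → match
B. 'q' → no match
C. 'prr' → match
D. 'rr' → match
Total matched: 3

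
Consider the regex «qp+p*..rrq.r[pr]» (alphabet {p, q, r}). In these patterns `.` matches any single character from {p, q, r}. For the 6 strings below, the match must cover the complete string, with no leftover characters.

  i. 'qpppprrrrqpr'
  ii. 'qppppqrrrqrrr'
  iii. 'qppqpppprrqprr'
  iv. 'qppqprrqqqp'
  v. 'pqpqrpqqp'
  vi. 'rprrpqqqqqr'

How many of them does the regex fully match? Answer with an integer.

1

i → no match
ii → match
iii → no match
iv → no match
v → no match — must start with 'qp'
vi → no match — must start with 'qp'
Total matched: 1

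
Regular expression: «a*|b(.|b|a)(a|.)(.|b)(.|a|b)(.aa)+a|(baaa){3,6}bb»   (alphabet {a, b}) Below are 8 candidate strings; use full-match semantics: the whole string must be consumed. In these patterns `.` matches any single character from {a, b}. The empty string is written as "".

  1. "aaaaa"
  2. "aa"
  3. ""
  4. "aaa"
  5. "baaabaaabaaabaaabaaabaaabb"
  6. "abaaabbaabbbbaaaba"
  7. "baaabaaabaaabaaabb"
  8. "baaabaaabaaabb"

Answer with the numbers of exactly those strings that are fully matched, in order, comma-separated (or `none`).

1. "aaaaa" → match
2. "aa" → match
3. "" → match
4. "aaa" → match
5 → match
6 → no match
7 → match
8 → match

1, 2, 3, 4, 5, 7, 8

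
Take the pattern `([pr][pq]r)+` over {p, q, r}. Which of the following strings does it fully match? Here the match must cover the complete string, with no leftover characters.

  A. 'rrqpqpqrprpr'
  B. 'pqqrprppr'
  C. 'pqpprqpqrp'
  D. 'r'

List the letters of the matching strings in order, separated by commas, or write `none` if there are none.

none

A → no match
B → no match
C → no match — must end with 'r'
D → no match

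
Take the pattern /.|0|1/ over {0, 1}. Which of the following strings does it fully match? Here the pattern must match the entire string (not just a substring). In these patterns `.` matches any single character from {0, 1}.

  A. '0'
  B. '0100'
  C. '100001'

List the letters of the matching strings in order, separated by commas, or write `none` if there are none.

A → match
B → no match
C → no match

A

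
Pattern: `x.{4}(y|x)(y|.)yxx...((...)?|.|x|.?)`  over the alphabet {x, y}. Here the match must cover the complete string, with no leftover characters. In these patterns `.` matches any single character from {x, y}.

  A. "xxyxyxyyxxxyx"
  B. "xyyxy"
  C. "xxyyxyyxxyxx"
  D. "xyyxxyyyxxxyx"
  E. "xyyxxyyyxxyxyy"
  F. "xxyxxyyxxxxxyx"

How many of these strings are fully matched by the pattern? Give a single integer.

A → match
B. "xyyxy" → no match
C. "xxyyxyyxxyxx" → no match
D → match
E → match
F → no match
Total matched: 3

3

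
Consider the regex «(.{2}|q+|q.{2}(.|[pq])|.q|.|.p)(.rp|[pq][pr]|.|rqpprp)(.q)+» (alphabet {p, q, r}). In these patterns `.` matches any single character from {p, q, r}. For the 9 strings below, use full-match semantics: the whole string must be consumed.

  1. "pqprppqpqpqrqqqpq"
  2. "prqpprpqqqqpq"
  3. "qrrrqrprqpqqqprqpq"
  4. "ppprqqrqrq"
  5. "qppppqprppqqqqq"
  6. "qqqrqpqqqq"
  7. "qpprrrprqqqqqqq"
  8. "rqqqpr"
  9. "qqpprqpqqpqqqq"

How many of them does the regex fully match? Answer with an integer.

1 → match
2 → match
3 → no match
4. "ppprqqrqrq" → match
5 → no match
6. "qqqrqpqqqq" → match
7 → match
8. "rqqqpr" → no match — must end with "q"
9 → no match
Total matched: 5

5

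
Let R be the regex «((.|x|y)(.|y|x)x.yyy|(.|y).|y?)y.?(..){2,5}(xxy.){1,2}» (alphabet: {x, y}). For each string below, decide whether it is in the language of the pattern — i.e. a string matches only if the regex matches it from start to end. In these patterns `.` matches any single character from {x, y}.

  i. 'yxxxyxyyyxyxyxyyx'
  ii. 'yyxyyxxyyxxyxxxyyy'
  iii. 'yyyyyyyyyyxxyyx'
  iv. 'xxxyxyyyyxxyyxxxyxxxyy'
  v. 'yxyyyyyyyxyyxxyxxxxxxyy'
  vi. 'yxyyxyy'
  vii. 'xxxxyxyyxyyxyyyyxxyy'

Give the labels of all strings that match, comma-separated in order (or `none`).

i → no match
ii → no match
iii → no match
iv → no match
v → no match
vi → no match
vii → no match

none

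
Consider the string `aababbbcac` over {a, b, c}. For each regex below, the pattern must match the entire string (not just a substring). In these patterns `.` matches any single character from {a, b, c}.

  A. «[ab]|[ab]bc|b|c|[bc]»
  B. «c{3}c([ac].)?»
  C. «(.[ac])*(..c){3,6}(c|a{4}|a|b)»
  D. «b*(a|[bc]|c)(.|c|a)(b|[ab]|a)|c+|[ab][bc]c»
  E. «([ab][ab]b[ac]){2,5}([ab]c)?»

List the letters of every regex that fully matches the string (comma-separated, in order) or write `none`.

A → no match
B → no match — must start with `c`
C → no match
D → no match
E → match

E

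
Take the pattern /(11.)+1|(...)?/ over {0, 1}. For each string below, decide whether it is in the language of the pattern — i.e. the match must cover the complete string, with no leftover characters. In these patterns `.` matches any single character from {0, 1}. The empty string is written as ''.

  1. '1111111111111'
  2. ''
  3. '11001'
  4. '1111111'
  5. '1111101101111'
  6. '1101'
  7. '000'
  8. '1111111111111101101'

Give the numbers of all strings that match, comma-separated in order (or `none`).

1, 2, 4, 5, 6, 7, 8

1 → match
2 → match
3 → no match
4 → match
5 → match
6 → match
7 → match
8 → match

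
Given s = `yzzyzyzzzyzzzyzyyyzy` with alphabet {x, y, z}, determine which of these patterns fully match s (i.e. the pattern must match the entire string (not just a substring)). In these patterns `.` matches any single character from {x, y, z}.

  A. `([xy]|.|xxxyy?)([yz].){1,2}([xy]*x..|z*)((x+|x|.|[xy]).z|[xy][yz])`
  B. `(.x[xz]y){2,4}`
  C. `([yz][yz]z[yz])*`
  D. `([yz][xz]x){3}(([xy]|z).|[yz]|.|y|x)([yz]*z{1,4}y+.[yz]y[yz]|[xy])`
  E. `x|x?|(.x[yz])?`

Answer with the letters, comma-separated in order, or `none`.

A → no match
B → no match
C → match
D → no match
E → no match

C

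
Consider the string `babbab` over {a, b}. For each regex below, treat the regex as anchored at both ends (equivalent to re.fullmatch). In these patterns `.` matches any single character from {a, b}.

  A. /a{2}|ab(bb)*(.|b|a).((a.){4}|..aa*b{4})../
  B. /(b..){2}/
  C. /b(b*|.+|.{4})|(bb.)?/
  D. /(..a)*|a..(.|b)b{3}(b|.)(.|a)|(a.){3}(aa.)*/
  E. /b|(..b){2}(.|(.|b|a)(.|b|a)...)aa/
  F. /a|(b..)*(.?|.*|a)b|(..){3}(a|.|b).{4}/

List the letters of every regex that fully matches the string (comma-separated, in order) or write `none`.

A → no match
B → match
C → match
D → no match
E → no match
F → match

B, C, F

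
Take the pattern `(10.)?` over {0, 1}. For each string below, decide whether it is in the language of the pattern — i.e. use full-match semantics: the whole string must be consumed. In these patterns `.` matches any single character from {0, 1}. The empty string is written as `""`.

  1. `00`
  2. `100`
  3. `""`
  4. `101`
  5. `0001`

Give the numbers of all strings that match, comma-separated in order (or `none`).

1. `00` → no match
2. `100` → match
3. `""` → match
4. `101` → match
5. `0001` → no match

2, 3, 4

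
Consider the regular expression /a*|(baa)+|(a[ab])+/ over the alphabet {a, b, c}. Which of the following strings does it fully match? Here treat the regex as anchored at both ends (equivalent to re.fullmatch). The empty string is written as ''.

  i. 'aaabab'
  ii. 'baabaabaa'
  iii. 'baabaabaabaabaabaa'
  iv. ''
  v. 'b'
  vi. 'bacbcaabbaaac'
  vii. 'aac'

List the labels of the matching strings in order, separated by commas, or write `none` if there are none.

i, ii, iii, iv

i → match
ii → match
iii → match
iv → match
v → no match
vi → no match
vii → no match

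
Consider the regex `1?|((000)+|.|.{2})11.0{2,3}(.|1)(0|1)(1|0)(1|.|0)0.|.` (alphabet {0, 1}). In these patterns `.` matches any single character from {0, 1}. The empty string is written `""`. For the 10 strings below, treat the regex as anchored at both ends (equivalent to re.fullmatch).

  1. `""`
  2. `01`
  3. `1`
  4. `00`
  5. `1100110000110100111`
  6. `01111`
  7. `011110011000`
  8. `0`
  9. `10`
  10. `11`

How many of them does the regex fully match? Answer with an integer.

1. `""` → match
2. `01` → no match
3. `1` → match
4. `00` → no match
5 → no match
6. `01111` → no match
7. `011110011000` → no match
8. `0` → match
9. `10` → no match
10. `11` → no match
Total matched: 3

3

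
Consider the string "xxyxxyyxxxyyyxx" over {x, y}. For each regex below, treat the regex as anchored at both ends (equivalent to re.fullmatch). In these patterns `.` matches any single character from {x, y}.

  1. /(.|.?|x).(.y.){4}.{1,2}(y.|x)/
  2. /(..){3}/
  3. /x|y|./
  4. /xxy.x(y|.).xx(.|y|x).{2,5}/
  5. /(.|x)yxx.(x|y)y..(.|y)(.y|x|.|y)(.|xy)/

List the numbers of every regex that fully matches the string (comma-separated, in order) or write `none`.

4

1 → no match
2 → no match
3 → no match
4 → match
5 → no match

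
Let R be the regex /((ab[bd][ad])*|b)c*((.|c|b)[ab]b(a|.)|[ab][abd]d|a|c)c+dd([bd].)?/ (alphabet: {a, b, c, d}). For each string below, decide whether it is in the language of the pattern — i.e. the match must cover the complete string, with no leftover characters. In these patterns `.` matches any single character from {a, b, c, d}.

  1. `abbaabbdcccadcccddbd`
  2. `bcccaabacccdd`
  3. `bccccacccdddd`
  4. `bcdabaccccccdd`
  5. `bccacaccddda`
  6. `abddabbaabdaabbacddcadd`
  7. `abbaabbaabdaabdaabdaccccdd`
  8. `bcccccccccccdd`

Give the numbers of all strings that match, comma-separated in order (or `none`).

1 → no match
2 → match
3 → match
4 → match
5 → no match
6 → no match
7 → match
8 → match

2, 3, 4, 7, 8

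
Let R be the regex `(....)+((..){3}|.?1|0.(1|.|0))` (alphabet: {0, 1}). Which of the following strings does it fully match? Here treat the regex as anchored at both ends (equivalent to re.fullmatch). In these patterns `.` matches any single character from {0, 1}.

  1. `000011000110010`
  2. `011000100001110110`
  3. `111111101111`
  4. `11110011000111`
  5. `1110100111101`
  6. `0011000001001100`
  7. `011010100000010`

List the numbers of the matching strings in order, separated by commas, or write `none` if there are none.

1, 2, 4, 5, 7

1 → match
2 → match
3 → no match
4 → match
5 → match
6 → no match
7 → match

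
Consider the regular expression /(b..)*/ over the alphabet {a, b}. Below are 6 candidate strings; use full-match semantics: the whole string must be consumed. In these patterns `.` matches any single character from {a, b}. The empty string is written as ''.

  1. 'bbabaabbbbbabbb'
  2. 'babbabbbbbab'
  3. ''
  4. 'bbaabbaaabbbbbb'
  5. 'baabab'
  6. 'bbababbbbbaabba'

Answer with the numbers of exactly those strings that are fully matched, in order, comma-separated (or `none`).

1, 2, 3, 5, 6

1 → match
2 → match
3 → match
4 → no match
5 → match
6 → match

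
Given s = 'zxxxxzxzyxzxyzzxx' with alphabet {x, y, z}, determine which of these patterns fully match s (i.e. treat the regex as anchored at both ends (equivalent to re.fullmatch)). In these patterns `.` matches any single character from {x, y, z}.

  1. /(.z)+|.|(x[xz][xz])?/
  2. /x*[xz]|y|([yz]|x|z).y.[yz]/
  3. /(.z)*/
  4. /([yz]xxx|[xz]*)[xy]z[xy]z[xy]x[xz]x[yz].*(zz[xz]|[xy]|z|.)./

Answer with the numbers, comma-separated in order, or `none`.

4

1 → no match
2 → no match
3 → no match
4 → match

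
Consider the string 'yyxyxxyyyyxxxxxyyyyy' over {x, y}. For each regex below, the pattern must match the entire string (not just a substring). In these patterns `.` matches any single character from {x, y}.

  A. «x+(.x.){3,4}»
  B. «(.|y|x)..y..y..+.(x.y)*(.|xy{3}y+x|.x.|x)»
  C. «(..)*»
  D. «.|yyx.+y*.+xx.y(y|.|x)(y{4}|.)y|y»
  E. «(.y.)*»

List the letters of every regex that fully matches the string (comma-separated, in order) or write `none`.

A → no match — must start with 'x'
B → match
C → match
D → match
E → no match

B, C, D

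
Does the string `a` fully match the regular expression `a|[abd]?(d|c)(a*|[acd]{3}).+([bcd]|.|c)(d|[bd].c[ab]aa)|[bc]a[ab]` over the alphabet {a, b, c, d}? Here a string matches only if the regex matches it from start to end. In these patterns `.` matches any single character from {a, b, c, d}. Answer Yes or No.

Yes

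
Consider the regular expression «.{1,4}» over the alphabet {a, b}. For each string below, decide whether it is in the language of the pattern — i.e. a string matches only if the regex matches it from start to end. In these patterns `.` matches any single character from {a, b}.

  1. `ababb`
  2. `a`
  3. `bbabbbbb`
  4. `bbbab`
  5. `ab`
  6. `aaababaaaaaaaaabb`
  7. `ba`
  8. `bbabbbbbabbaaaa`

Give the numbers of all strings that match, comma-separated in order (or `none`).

2, 5, 7

1 → no match
2 → match
3 → no match
4 → no match
5 → match
6 → no match
7 → match
8 → no match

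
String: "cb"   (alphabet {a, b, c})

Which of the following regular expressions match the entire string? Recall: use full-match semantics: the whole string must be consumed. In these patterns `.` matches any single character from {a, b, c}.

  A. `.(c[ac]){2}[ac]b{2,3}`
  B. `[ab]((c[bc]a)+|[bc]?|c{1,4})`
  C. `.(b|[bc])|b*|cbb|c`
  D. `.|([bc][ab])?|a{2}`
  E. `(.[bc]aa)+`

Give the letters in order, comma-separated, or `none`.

A → no match
B → no match
C → match
D → match
E → no match — must end with "aa"

C, D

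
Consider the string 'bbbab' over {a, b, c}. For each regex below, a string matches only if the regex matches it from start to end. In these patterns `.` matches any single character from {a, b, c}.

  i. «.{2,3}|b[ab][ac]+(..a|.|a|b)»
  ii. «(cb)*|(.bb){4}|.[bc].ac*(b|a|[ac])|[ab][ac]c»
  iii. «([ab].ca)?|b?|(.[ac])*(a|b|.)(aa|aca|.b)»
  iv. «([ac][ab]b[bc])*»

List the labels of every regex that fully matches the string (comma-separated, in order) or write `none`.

ii

i → no match
ii → match
iii → no match
iv → no match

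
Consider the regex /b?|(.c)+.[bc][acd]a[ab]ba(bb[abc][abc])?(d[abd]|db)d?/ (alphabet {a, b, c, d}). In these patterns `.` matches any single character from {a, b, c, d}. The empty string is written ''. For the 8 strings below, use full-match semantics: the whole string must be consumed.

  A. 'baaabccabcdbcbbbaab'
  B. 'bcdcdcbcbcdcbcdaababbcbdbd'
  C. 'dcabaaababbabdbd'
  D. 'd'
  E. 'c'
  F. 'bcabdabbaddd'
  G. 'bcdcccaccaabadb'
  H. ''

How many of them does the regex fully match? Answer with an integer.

A → no match
B → match
C → match
D → no match
E → no match
F → match
G → match
H → match
Total matched: 5

5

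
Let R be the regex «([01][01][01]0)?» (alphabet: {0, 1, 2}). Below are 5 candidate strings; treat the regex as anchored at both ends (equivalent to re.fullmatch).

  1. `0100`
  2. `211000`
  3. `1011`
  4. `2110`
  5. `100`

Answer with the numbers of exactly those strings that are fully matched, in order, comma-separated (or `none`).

1

1 → match
2 → no match
3 → no match
4 → no match
5 → no match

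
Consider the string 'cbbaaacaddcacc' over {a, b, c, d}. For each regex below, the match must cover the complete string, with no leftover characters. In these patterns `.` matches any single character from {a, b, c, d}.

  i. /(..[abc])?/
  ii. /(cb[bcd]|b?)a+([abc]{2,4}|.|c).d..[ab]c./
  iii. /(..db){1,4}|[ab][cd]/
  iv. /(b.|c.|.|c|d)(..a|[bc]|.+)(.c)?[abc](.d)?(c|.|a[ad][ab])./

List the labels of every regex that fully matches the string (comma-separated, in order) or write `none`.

i → no match
ii → match
iii → no match
iv → match

ii, iv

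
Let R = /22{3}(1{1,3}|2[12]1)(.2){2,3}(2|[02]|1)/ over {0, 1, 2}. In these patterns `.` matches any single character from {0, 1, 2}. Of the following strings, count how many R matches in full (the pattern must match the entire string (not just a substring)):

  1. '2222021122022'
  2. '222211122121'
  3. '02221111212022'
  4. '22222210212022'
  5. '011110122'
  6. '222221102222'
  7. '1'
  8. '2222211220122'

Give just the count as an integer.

1 → no match
2. '222211122121' → match
3 → no match — must start with '22'
4 → match
5. '011110122' → no match — must start with '22'
6. '222221102222' → match
7. '1' → no match — must start with '22'
8 → no match
Total matched: 3

3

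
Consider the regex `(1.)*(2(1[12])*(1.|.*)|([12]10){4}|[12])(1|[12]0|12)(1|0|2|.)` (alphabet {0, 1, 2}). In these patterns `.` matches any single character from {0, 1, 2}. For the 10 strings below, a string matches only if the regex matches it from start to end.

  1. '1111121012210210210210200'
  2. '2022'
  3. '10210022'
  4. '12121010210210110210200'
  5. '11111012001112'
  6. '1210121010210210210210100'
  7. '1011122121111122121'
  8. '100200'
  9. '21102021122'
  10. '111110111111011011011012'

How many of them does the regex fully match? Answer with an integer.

6

1 → match
2 → no match
3 → no match
4 → match
5 → no match
6 → match
7 → match
8 → no match
9 → match
10 → match
Total matched: 6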